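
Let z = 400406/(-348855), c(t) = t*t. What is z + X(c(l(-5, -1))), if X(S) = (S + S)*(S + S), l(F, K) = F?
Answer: 871737094/348855 ≈ 2498.9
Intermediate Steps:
c(t) = t²
X(S) = 4*S² (X(S) = (2*S)*(2*S) = 4*S²)
z = -400406/348855 (z = 400406*(-1/348855) = -400406/348855 ≈ -1.1478)
z + X(c(l(-5, -1))) = -400406/348855 + 4*((-5)²)² = -400406/348855 + 4*25² = -400406/348855 + 4*625 = -400406/348855 + 2500 = 871737094/348855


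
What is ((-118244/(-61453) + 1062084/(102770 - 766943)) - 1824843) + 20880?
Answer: -3506166681942247/1943591589 ≈ -1.8040e+6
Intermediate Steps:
((-118244/(-61453) + 1062084/(102770 - 766943)) - 1824843) + 20880 = ((-118244*(-1/61453) + 1062084/(-664173)) - 1824843) + 20880 = ((16892/8779 + 1062084*(-1/664173)) - 1824843) + 20880 = ((16892/8779 - 354028/221391) - 1824843) + 20880 = (631724960/1943591589 - 1824843) + 20880 = -3546748874320567/1943591589 + 20880 = -3506166681942247/1943591589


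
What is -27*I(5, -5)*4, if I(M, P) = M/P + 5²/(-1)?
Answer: 2808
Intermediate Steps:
I(M, P) = -25 + M/P (I(M, P) = M/P + 25*(-1) = M/P - 25 = -25 + M/P)
-27*I(5, -5)*4 = -27*(-25 + 5/(-5))*4 = -27*(-25 + 5*(-⅕))*4 = -27*(-25 - 1)*4 = -27*(-26)*4 = 702*4 = 2808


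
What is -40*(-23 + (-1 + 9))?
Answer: 600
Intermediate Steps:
-40*(-23 + (-1 + 9)) = -40*(-23 + 8) = -40*(-15) = 600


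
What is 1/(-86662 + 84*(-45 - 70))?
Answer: -1/96322 ≈ -1.0382e-5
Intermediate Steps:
1/(-86662 + 84*(-45 - 70)) = 1/(-86662 + 84*(-115)) = 1/(-86662 - 9660) = 1/(-96322) = -1/96322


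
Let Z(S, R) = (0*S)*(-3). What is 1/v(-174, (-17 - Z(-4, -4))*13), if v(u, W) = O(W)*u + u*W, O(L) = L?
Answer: 1/76908 ≈ 1.3003e-5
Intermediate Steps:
Z(S, R) = 0 (Z(S, R) = 0*(-3) = 0)
v(u, W) = 2*W*u (v(u, W) = W*u + u*W = W*u + W*u = 2*W*u)
1/v(-174, (-17 - Z(-4, -4))*13) = 1/(2*((-17 - 1*0)*13)*(-174)) = 1/(2*((-17 + 0)*13)*(-174)) = 1/(2*(-17*13)*(-174)) = 1/(2*(-221)*(-174)) = 1/76908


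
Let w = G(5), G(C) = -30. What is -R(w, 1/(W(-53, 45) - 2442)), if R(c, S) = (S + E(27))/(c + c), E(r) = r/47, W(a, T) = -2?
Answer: 1403/146640 ≈ 0.0095676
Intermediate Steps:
w = -30
E(r) = r/47 (E(r) = r*(1/47) = r/47)
R(c, S) = (27/47 + S)/(2*c) (R(c, S) = (S + (1/47)*27)/(c + c) = (S + 27/47)/((2*c)) = (27/47 + S)*(1/(2*c)) = (27/47 + S)/(2*c))
-R(w, 1/(W(-53, 45) - 2442)) = -(27 + 47/(-2 - 2442))/(94*(-30)) = -(-1)*(27 + 47/(-2444))/(94*30) = -(-1)*(27 + 47*(-1/2444))/(94*30) = -(-1)*(27 - 1/52)/(94*30) = -(-1)*1403/(94*30*52) = -1*(-1403/146640) = 1403/146640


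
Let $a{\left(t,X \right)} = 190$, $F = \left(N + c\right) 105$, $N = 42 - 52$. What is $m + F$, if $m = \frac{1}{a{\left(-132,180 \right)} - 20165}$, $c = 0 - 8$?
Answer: $- \frac{37752751}{19975} \approx -1890.0$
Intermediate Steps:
$c = -8$ ($c = 0 - 8 = -8$)
$N = -10$
$F = -1890$ ($F = \left(-10 - 8\right) 105 = \left(-18\right) 105 = -1890$)
$m = - \frac{1}{19975}$ ($m = \frac{1}{190 - 20165} = \frac{1}{-19975} = - \frac{1}{19975} \approx -5.0063 \cdot 10^{-5}$)
$m + F = - \frac{1}{19975} - 1890 = - \frac{37752751}{19975}$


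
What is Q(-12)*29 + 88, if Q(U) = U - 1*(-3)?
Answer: -173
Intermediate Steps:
Q(U) = 3 + U (Q(U) = U + 3 = 3 + U)
Q(-12)*29 + 88 = (3 - 12)*29 + 88 = -9*29 + 88 = -261 + 88 = -173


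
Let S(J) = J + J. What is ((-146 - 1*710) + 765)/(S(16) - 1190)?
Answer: 91/1158 ≈ 0.078584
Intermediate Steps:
S(J) = 2*J
((-146 - 1*710) + 765)/(S(16) - 1190) = ((-146 - 1*710) + 765)/(2*16 - 1190) = ((-146 - 710) + 765)/(32 - 1190) = (-856 + 765)/(-1158) = -91*(-1/1158) = 91/1158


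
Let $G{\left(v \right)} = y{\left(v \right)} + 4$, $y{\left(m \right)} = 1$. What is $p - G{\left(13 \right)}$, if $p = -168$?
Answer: $-173$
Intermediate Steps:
$G{\left(v \right)} = 5$ ($G{\left(v \right)} = 1 + 4 = 5$)
$p - G{\left(13 \right)} = -168 - 5 = -173$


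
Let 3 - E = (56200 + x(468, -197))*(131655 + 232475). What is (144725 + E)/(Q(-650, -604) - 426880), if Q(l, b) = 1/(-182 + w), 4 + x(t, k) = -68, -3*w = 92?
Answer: 13039280615856/272349443 ≈ 47877.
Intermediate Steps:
w = -92/3 (w = -⅓*92 = -92/3 ≈ -30.667)
x(t, k) = -72 (x(t, k) = -4 - 68 = -72)
Q(l, b) = -3/638 (Q(l, b) = 1/(-182 - 92/3) = 1/(-638/3) = -3/638)
E = -20437888637 (E = 3 - (56200 - 72)*(131655 + 232475) = 3 - 56128*364130 = 3 - 1*20437888640 = 3 - 20437888640 = -20437888637)
(144725 + E)/(Q(-650, -604) - 426880) = (144725 - 20437888637)/(-3/638 - 426880) = -20437743912/(-272349443/638) = -20437743912*(-638/272349443) = 13039280615856/272349443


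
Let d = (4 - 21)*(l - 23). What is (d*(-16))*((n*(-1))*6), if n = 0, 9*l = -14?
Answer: 0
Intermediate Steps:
l = -14/9 (l = (1/9)*(-14) = -14/9 ≈ -1.5556)
d = 3757/9 (d = (4 - 21)*(-14/9 - 23) = -17*(-221/9) = 3757/9 ≈ 417.44)
(d*(-16))*((n*(-1))*6) = ((3757/9)*(-16))*((0*(-1))*6) = -0*6 = -60112/9*0 = 0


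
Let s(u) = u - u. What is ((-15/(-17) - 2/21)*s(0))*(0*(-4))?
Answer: 0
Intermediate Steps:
s(u) = 0
((-15/(-17) - 2/21)*s(0))*(0*(-4)) = ((-15/(-17) - 2/21)*0)*(0*(-4)) = ((-15*(-1/17) - 2*1/21)*0)*0 = ((15/17 - 2/21)*0)*0 = ((281/357)*0)*0 = 0*0 = 0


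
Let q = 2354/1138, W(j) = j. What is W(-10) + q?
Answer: -4513/569 ≈ -7.9315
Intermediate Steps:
q = 1177/569 (q = 2354*(1/1138) = 1177/569 ≈ 2.0685)
W(-10) + q = -10 + 1177/569 = -4513/569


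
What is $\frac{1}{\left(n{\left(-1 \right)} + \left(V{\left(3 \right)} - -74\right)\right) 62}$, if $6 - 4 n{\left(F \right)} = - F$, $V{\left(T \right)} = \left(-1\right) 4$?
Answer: $\frac{2}{8835} \approx 0.00022637$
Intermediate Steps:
$V{\left(T \right)} = -4$
$n{\left(F \right)} = \frac{3}{2} + \frac{F}{4}$ ($n{\left(F \right)} = \frac{3}{2} - \frac{\left(-1\right) F}{4} = \frac{3}{2} + \frac{F}{4}$)
$\frac{1}{\left(n{\left(-1 \right)} + \left(V{\left(3 \right)} - -74\right)\right) 62} = \frac{1}{\left(\left(\frac{3}{2} + \frac{1}{4} \left(-1\right)\right) - -70\right) 62} = \frac{1}{\left(\left(\frac{3}{2} - \frac{1}{4}\right) + \left(-4 + 74\right)\right) 62} = \frac{1}{\left(\frac{5}{4} + 70\right) 62} = \frac{1}{\frac{285}{4} \cdot 62} = \frac{1}{\frac{8835}{2}} = \frac{2}{8835}$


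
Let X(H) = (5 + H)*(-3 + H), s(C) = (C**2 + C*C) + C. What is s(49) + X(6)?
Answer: 4884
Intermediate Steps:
s(C) = C + 2*C**2 (s(C) = (C**2 + C**2) + C = 2*C**2 + C = C + 2*C**2)
X(H) = (-3 + H)*(5 + H)
s(49) + X(6) = 49*(1 + 2*49) + (-15 + 6**2 + 2*6) = 49*(1 + 98) + (-15 + 36 + 12) = 49*99 + 33 = 4851 + 33 = 4884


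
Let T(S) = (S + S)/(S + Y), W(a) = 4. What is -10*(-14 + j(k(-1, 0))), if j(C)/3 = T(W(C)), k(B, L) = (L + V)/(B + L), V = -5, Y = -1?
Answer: 60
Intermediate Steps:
k(B, L) = (-5 + L)/(B + L) (k(B, L) = (L - 5)/(B + L) = (-5 + L)/(B + L))
T(S) = 2*S/(-1 + S) (T(S) = (S + S)/(S - 1) = (2*S)/(-1 + S) = 2*S/(-1 + S))
j(C) = 8 (j(C) = 3*(2*4/(-1 + 4)) = 3*(2*4/3) = 3*(2*4*(⅓)) = 3*(8/3) = 8)
-10*(-14 + j(k(-1, 0))) = -10*(-14 + 8) = -10*(-6) = 60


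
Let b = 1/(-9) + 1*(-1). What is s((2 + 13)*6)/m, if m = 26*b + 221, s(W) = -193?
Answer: -1737/1729 ≈ -1.0046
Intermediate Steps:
b = -10/9 (b = -⅑ - 1 = -10/9 ≈ -1.1111)
m = 1729/9 (m = 26*(-10/9) + 221 = -260/9 + 221 = 1729/9 ≈ 192.11)
s((2 + 13)*6)/m = -193/1729/9 = -193*9/1729 = -1737/1729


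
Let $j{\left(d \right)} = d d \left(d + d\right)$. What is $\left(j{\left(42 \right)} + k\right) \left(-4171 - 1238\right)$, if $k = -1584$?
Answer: $-792916128$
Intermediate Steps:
$j{\left(d \right)} = 2 d^{3}$ ($j{\left(d \right)} = d^{2} \cdot 2 d = 2 d^{3}$)
$\left(j{\left(42 \right)} + k\right) \left(-4171 - 1238\right) = \left(2 \cdot 42^{3} - 1584\right) \left(-4171 - 1238\right) = \left(2 \cdot 74088 - 1584\right) \left(-5409\right) = \left(148176 - 1584\right) \left(-5409\right) = 146592 \left(-5409\right) = -792916128$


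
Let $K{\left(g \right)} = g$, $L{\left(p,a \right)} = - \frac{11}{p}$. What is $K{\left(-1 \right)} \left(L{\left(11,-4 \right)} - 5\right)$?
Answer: $6$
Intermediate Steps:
$K{\left(-1 \right)} \left(L{\left(11,-4 \right)} - 5\right) = - (- \frac{11}{11} - 5) = - (\left(-11\right) \frac{1}{11} - 5) = - (-1 - 5) = \left(-1\right) \left(-6\right) = 6$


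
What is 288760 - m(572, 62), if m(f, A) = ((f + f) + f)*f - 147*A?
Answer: -683678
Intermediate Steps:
m(f, A) = -147*A + 3*f² (m(f, A) = (2*f + f)*f - 147*A = (3*f)*f - 147*A = 3*f² - 147*A = -147*A + 3*f²)
288760 - m(572, 62) = 288760 - (-147*62 + 3*572²) = 288760 - (-9114 + 3*327184) = 288760 - (-9114 + 981552) = 288760 - 1*972438 = 288760 - 972438 = -683678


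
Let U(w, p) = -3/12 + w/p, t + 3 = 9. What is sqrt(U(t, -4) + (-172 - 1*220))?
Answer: 15*I*sqrt(7)/2 ≈ 19.843*I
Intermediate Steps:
t = 6 (t = -3 + 9 = 6)
U(w, p) = -1/4 + w/p (U(w, p) = -3*1/12 + w/p = -1/4 + w/p)
sqrt(U(t, -4) + (-172 - 1*220)) = sqrt((6 - 1/4*(-4))/(-4) + (-172 - 1*220)) = sqrt(-(6 + 1)/4 + (-172 - 220)) = sqrt(-1/4*7 - 392) = sqrt(-7/4 - 392) = sqrt(-1575/4) = 15*I*sqrt(7)/2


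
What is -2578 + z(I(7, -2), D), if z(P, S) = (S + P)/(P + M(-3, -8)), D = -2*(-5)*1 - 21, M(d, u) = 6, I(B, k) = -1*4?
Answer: -5171/2 ≈ -2585.5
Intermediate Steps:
I(B, k) = -4
D = -11 (D = 10*1 - 21 = 10 - 21 = -11)
z(P, S) = (P + S)/(6 + P) (z(P, S) = (S + P)/(P + 6) = (P + S)/(6 + P))
-2578 + z(I(7, -2), D) = -2578 + (-4 - 11)/(6 - 4) = -2578 - 15/2 = -5171/2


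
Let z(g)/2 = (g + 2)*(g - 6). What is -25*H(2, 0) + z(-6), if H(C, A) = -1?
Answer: 121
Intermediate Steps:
z(g) = 2*(-6 + g)*(2 + g) (z(g) = 2*((g + 2)*(g - 6)) = 2*((2 + g)*(-6 + g)) = 2*((-6 + g)*(2 + g)) = 2*(-6 + g)*(2 + g))
-25*H(2, 0) + z(-6) = -25*(-1) + (-24 - 8*(-6) + 2*(-6)²) = 25 + (-24 + 48 + 2*36) = 25 + (-24 + 48 + 72) = 25 + 96 = 121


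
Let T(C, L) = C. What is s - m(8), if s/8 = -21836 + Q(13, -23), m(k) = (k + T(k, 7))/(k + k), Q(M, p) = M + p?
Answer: -174769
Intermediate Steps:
m(k) = 1 (m(k) = (k + k)/(k + k) = (2*k)/((2*k)) = (2*k)*(1/(2*k)) = 1)
s = -174768 (s = 8*(-21836 + (13 - 23)) = 8*(-21836 - 10) = 8*(-21846) = -174768)
s - m(8) = -174768 - 1*1 = -174768 - 1 = -174769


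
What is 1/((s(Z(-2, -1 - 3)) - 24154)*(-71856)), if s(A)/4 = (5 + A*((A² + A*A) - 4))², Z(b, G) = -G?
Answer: -1/2198937312 ≈ -4.5477e-10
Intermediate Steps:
s(A) = 4*(5 + A*(-4 + 2*A²))² (s(A) = 4*(5 + A*((A² + A*A) - 4))² = 4*(5 + A*((A² + A²) - 4))² = 4*(5 + A*(2*A² - 4))² = 4*(5 + A*(-4 + 2*A²))²)
1/((s(Z(-2, -1 - 3)) - 24154)*(-71856)) = 1/(4*(5 - (-4)*(-1 - 3) + 2*(-(-1 - 3))³)² - 24154*(-71856)) = -1/71856/(4*(5 - (-4)*(-4) + 2*(-1*(-4))³)² - 24154) = -1/71856/(4*(5 - 4*4 + 2*4³)² - 24154) = -1/71856/(4*(5 - 16 + 2*64)² - 24154) = -1/71856/(4*(5 - 16 + 128)² - 24154) = -1/71856/(4*117² - 24154) = -1/71856/(4*13689 - 24154) = -1/71856/(54756 - 24154) = -1/71856/30602 = (1/30602)*(-1/71856) = -1/2198937312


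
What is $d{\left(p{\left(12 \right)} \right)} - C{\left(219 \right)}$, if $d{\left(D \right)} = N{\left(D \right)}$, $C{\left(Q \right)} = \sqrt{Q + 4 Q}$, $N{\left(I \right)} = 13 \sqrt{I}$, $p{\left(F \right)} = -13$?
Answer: $- \sqrt{1095} + 13 i \sqrt{13} \approx -33.091 + 46.872 i$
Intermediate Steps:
$C{\left(Q \right)} = \sqrt{5} \sqrt{Q}$ ($C{\left(Q \right)} = \sqrt{5 Q} = \sqrt{5} \sqrt{Q}$)
$d{\left(D \right)} = 13 \sqrt{D}$
$d{\left(p{\left(12 \right)} \right)} - C{\left(219 \right)} = 13 \sqrt{-13} - \sqrt{5} \sqrt{219} = 13 i \sqrt{13} - \sqrt{1095} = - \sqrt{1095} + 13 i \sqrt{13}$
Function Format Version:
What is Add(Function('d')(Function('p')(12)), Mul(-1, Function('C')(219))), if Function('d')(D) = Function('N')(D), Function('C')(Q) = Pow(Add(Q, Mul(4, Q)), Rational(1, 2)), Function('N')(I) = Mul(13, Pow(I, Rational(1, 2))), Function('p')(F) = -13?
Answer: Add(Mul(-1, Pow(1095, Rational(1, 2))), Mul(13, I, Pow(13, Rational(1, 2)))) ≈ Add(-33.091, Mul(46.872, I))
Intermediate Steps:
Function('C')(Q) = Mul(Pow(5, Rational(1, 2)), Pow(Q, Rational(1, 2))) (Function('C')(Q) = Pow(Mul(5, Q), Rational(1, 2)) = Mul(Pow(5, Rational(1, 2)), Pow(Q, Rational(1, 2))))
Function('d')(D) = Mul(13, Pow(D, Rational(1, 2)))
Add(Function('d')(Function('p')(12)), Mul(-1, Function('C')(219))) = Add(Mul(13, Pow(-13, Rational(1, 2))), Mul(-1, Mul(Pow(5, Rational(1, 2)), Pow(219, Rational(1, 2))))) = Add(Mul(13, Mul(I, Pow(13, Rational(1, 2)))), Mul(-1, Pow(1095, Rational(1, 2)))) = Add(Mul(13, I, Pow(13, Rational(1, 2))), Mul(-1, Pow(1095, Rational(1, 2)))) = Add(Mul(-1, Pow(1095, Rational(1, 2))), Mul(13, I, Pow(13, Rational(1, 2))))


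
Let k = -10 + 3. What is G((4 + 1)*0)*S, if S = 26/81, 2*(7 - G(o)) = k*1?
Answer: 91/27 ≈ 3.3704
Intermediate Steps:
k = -7
G(o) = 21/2 (G(o) = 7 - (-7)/2 = 7 - ½*(-7) = 7 + 7/2 = 21/2)
S = 26/81 (S = 26*(1/81) = 26/81 ≈ 0.32099)
G((4 + 1)*0)*S = (21/2)*(26/81) = 91/27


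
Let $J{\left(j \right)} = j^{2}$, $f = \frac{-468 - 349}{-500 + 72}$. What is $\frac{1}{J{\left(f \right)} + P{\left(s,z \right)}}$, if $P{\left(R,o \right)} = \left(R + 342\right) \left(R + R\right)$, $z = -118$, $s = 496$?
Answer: $\frac{183184}{152280793953} \approx 1.2029 \cdot 10^{-6}$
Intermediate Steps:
$P{\left(R,o \right)} = 2 R \left(342 + R\right)$ ($P{\left(R,o \right)} = \left(342 + R\right) 2 R = 2 R \left(342 + R\right)$)
$f = \frac{817}{428}$ ($f = - \frac{817}{-428} = \left(-817\right) \left(- \frac{1}{428}\right) = \frac{817}{428} \approx 1.9089$)
$\frac{1}{J{\left(f \right)} + P{\left(s,z \right)}} = \frac{1}{\left(\frac{817}{428}\right)^{2} + 2 \cdot 496 \left(342 + 496\right)} = \frac{1}{\frac{667489}{183184} + 2 \cdot 496 \cdot 838} = \frac{1}{\frac{667489}{183184} + 831296} = \frac{1}{\frac{152280793953}{183184}} = \frac{183184}{152280793953}$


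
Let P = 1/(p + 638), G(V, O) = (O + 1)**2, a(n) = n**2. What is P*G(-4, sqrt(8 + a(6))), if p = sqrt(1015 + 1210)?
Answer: 28710/404819 - 225*sqrt(89)/404819 - 20*sqrt(979)/404819 + 2552*sqrt(11)/404819 ≈ 0.085039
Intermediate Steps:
p = 5*sqrt(89) (p = sqrt(2225) = 5*sqrt(89) ≈ 47.170)
G(V, O) = (1 + O)**2
P = 1/(638 + 5*sqrt(89)) (P = 1/(5*sqrt(89) + 638) = 1/(638 + 5*sqrt(89)) ≈ 0.0014595)
P*G(-4, sqrt(8 + a(6))) = (638/404819 - 5*sqrt(89)/404819)*(1 + sqrt(8 + 6**2))**2 = (638/404819 - 5*sqrt(89)/404819)*(1 + sqrt(8 + 36))**2 = (638/404819 - 5*sqrt(89)/404819)*(1 + sqrt(44))**2 = (638/404819 - 5*sqrt(89)/404819)*(1 + 2*sqrt(11))**2 = (1 + 2*sqrt(11))**2*(638/404819 - 5*sqrt(89)/404819)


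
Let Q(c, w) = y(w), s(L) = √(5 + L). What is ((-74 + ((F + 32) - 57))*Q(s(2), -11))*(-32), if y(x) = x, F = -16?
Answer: -40480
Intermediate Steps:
Q(c, w) = w
((-74 + ((F + 32) - 57))*Q(s(2), -11))*(-32) = ((-74 + ((-16 + 32) - 57))*(-11))*(-32) = ((-74 + (16 - 57))*(-11))*(-32) = ((-74 - 41)*(-11))*(-32) = -115*(-11)*(-32) = 1265*(-32) = -40480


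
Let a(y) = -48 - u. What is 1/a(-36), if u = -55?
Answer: ⅐ ≈ 0.14286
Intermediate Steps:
a(y) = 7 (a(y) = -48 - 1*(-55) = -48 + 55 = 7)
1/a(-36) = 1/7 = ⅐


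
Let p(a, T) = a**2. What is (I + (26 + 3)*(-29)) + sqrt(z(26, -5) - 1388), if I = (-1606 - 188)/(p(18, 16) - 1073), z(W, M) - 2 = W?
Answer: -628115/749 + 4*I*sqrt(85) ≈ -838.6 + 36.878*I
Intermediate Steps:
z(W, M) = 2 + W
I = 1794/749 (I = (-1606 - 188)/(18**2 - 1073) = -1794/(324 - 1073) = -1794/(-749) = -1794*(-1/749) = 1794/749 ≈ 2.3952)
(I + (26 + 3)*(-29)) + sqrt(z(26, -5) - 1388) = (1794/749 + (26 + 3)*(-29)) + sqrt((2 + 26) - 1388) = (1794/749 + 29*(-29)) + sqrt(28 - 1388) = (1794/749 - 841) + sqrt(-1360) = -628115/749 + 4*I*sqrt(85)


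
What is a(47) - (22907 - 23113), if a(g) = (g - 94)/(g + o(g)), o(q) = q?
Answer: 411/2 ≈ 205.50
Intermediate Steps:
a(g) = (-94 + g)/(2*g) (a(g) = (g - 94)/(g + g) = (-94 + g)/((2*g)) = (-94 + g)*(1/(2*g)) = (-94 + g)/(2*g))
a(47) - (22907 - 23113) = (½)*(-94 + 47)/47 - (22907 - 23113) = (½)*(1/47)*(-47) - 1*(-206) = -½ + 206 = 411/2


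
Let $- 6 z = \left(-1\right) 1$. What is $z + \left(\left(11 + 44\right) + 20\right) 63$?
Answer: $\frac{28351}{6} \approx 4725.2$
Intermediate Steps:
$z = \frac{1}{6}$ ($z = - \frac{\left(-1\right) 1}{6} = \left(- \frac{1}{6}\right) \left(-1\right) = \frac{1}{6} \approx 0.16667$)
$z + \left(\left(11 + 44\right) + 20\right) 63 = \frac{1}{6} + \left(\left(11 + 44\right) + 20\right) 63 = \frac{1}{6} + \left(55 + 20\right) 63 = \frac{1}{6} + 75 \cdot 63 = \frac{1}{6} + 4725 = \frac{28351}{6}$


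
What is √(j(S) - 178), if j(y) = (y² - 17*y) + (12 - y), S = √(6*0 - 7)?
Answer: √(-173 - 18*I*√7) ≈ 1.7938 - 13.275*I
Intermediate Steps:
S = I*√7 (S = √(0 - 7) = √(-7) = I*√7 ≈ 2.6458*I)
j(y) = 12 + y² - 18*y
√(j(S) - 178) = √((12 + (I*√7)² - 18*I*√7) - 178) = √((12 - 7 - 18*I*√7) - 178) = √((5 - 18*I*√7) - 178) = √(-173 - 18*I*√7)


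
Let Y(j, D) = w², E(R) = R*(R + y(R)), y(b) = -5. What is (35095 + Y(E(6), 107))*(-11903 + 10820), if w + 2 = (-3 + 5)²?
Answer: -38012217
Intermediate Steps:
w = 2 (w = -2 + (-3 + 5)² = -2 + 2² = -2 + 4 = 2)
E(R) = R*(-5 + R) (E(R) = R*(R - 5) = R*(-5 + R))
Y(j, D) = 4 (Y(j, D) = 2² = 4)
(35095 + Y(E(6), 107))*(-11903 + 10820) = (35095 + 4)*(-11903 + 10820) = 35099*(-1083) = -38012217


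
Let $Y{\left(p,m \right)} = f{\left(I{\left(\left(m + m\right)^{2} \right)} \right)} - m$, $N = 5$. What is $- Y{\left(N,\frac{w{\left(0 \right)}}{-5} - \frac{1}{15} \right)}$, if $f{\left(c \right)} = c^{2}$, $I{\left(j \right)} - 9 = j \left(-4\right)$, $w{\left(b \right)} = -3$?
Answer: $- \frac{975001}{50625} \approx -19.259$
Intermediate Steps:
$I{\left(j \right)} = 9 - 4 j$ ($I{\left(j \right)} = 9 + j \left(-4\right) = 9 - 4 j$)
$Y{\left(p,m \right)} = \left(9 - 16 m^{2}\right)^{2} - m$ ($Y{\left(p,m \right)} = \left(9 - 4 \left(m + m\right)^{2}\right)^{2} - m = \left(9 - 4 \left(2 m\right)^{2}\right)^{2} - m = \left(9 - 4 \cdot 4 m^{2}\right)^{2} - m = \left(9 - 16 m^{2}\right)^{2} - m$)
$- Y{\left(N,\frac{w{\left(0 \right)}}{-5} - \frac{1}{15} \right)} = - (\left(-9 + 16 \left(- \frac{3}{-5} - \frac{1}{15}\right)^{2}\right)^{2} - \left(- \frac{3}{-5} - \frac{1}{15}\right)) = - (\left(-9 + 16 \left(\left(-3\right) \left(- \frac{1}{5}\right) - \frac{1}{15}\right)^{2}\right)^{2} - \left(\left(-3\right) \left(- \frac{1}{5}\right) - \frac{1}{15}\right)) = - (\left(-9 + 16 \left(\frac{3}{5} - \frac{1}{15}\right)^{2}\right)^{2} - \left(\frac{3}{5} - \frac{1}{15}\right)) = - (\left(-9 + 16 \left(\frac{8}{15}\right)^{2}\right)^{2} - \frac{8}{15}) = - (\left(-9 + 16 \cdot \frac{64}{225}\right)^{2} - \frac{8}{15}) = - (\left(-9 + \frac{1024}{225}\right)^{2} - \frac{8}{15}) = - (\left(- \frac{1001}{225}\right)^{2} - \frac{8}{15}) = - (\frac{1002001}{50625} - \frac{8}{15}) = \left(-1\right) \frac{975001}{50625} = - \frac{975001}{50625}$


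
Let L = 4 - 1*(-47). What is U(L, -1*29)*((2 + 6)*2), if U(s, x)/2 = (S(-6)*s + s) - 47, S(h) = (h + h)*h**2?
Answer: -704896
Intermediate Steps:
S(h) = 2*h**3 (S(h) = (2*h)*h**2 = 2*h**3)
L = 51 (L = 4 + 47 = 51)
U(s, x) = -94 - 862*s (U(s, x) = 2*(((2*(-6)**3)*s + s) - 47) = 2*(((2*(-216))*s + s) - 47) = 2*((-432*s + s) - 47) = 2*(-431*s - 47) = 2*(-47 - 431*s) = -94 - 862*s)
U(L, -1*29)*((2 + 6)*2) = (-94 - 862*51)*((2 + 6)*2) = (-94 - 43962)*(8*2) = -44056*16 = -704896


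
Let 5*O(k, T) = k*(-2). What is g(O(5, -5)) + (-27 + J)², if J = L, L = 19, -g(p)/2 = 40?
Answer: -16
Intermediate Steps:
O(k, T) = -2*k/5 (O(k, T) = (k*(-2))/5 = (-2*k)/5 = -2*k/5)
g(p) = -80 (g(p) = -2*40 = -80)
J = 19
g(O(5, -5)) + (-27 + J)² = -80 + (-27 + 19)² = -80 + (-8)² = -80 + 64 = -16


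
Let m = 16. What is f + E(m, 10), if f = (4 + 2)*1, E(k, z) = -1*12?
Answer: -6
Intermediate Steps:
E(k, z) = -12
f = 6 (f = 6*1 = 6)
f + E(m, 10) = 6 - 12 = -6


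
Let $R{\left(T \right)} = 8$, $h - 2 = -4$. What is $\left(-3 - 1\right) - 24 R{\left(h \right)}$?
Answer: $-196$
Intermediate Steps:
$h = -2$ ($h = 2 - 4 = -2$)
$\left(-3 - 1\right) - 24 R{\left(h \right)} = \left(-3 - 1\right) - 192 = -4 - 192 = -196$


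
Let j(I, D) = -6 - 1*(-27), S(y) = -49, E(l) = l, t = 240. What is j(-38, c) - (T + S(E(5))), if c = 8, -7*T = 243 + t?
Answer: 139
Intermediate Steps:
T = -69 (T = -(243 + 240)/7 = -⅐*483 = -69)
j(I, D) = 21 (j(I, D) = -6 + 27 = 21)
j(-38, c) - (T + S(E(5))) = 21 - (-69 - 49) = 21 - 1*(-118) = 21 + 118 = 139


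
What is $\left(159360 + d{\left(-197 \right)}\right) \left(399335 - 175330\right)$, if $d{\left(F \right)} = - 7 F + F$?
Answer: $35962210710$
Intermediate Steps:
$d{\left(F \right)} = - 6 F$
$\left(159360 + d{\left(-197 \right)}\right) \left(399335 - 175330\right) = \left(159360 - -1182\right) \left(399335 - 175330\right) = \left(159360 + 1182\right) 224005 = 160542 \cdot 224005 = 35962210710$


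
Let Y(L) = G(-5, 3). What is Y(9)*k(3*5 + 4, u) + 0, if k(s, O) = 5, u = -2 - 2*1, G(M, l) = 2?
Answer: 10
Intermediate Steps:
u = -4 (u = -2 - 2 = -4)
Y(L) = 2
Y(9)*k(3*5 + 4, u) + 0 = 2*5 + 0 = 10 + 0 = 10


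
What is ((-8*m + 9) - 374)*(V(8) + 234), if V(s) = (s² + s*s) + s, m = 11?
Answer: -167610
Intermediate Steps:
V(s) = s + 2*s² (V(s) = (s² + s²) + s = 2*s² + s = s + 2*s²)
((-8*m + 9) - 374)*(V(8) + 234) = ((-8*11 + 9) - 374)*(8*(1 + 2*8) + 234) = ((-88 + 9) - 374)*(8*(1 + 16) + 234) = (-79 - 374)*(8*17 + 234) = -453*(136 + 234) = -453*370 = -167610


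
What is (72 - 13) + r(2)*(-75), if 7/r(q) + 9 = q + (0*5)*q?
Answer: 134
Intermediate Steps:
r(q) = 7/(-9 + q) (r(q) = 7/(-9 + (q + (0*5)*q)) = 7/(-9 + (q + 0*q)) = 7/(-9 + (q + 0)) = 7/(-9 + q))
(72 - 13) + r(2)*(-75) = (72 - 13) + (7/(-9 + 2))*(-75) = 59 + (7/(-7))*(-75) = 59 + (7*(-1/7))*(-75) = 59 - 1*(-75) = 59 + 75 = 134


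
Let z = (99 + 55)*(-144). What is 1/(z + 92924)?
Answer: 1/70748 ≈ 1.4135e-5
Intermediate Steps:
z = -22176 (z = 154*(-144) = -22176)
1/(z + 92924) = 1/(-22176 + 92924) = 1/70748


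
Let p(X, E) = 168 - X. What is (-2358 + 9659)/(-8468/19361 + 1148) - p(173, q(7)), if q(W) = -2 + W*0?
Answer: 252444461/22217960 ≈ 11.362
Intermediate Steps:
q(W) = -2 (q(W) = -2 + 0 = -2)
(-2358 + 9659)/(-8468/19361 + 1148) - p(173, q(7)) = (-2358 + 9659)/(-8468/19361 + 1148) - (168 - 1*173) = 7301/(-8468*1/19361 + 1148) - (168 - 173) = 7301/(-8468/19361 + 1148) - 1*(-5) = 7301/(22217960/19361) + 5 = 7301*(19361/22217960) + 5 = 141354661/22217960 + 5 = 252444461/22217960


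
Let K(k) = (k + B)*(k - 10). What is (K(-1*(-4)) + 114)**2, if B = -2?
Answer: 10404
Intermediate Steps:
K(k) = (-10 + k)*(-2 + k) (K(k) = (k - 2)*(k - 10) = (-2 + k)*(-10 + k) = (-10 + k)*(-2 + k))
(K(-1*(-4)) + 114)**2 = ((20 + (-1*(-4))**2 - (-12)*(-4)) + 114)**2 = ((20 + 4**2 - 12*4) + 114)**2 = ((20 + 16 - 48) + 114)**2 = (-12 + 114)**2 = 102**2 = 10404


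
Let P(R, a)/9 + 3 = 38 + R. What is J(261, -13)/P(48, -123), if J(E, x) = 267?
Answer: 89/249 ≈ 0.35743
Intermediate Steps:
P(R, a) = 315 + 9*R (P(R, a) = -27 + 9*(38 + R) = -27 + (342 + 9*R) = 315 + 9*R)
J(261, -13)/P(48, -123) = 267/(315 + 9*48) = 267/(315 + 432) = 267/747 = 267*(1/747) = 89/249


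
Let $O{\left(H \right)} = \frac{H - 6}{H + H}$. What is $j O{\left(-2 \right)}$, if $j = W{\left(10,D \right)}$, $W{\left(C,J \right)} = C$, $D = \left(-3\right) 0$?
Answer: $20$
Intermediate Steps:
$D = 0$
$j = 10$
$O{\left(H \right)} = \frac{-6 + H}{2 H}$
$j O{\left(-2 \right)} = 10 \frac{-6 - 2}{2 \left(-2\right)} = 10 \cdot \frac{1}{2} \left(- \frac{1}{2}\right) \left(-8\right) = 10 \cdot 2 = 20$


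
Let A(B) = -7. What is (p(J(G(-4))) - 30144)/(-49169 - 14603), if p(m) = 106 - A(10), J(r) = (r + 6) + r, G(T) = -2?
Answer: 30031/63772 ≈ 0.47091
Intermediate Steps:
J(r) = 6 + 2*r (J(r) = (6 + r) + r = 6 + 2*r)
p(m) = 113 (p(m) = 106 - 1*(-7) = 106 + 7 = 113)
(p(J(G(-4))) - 30144)/(-49169 - 14603) = (113 - 30144)/(-49169 - 14603) = -30031/(-63772) = -30031*(-1/63772) = 30031/63772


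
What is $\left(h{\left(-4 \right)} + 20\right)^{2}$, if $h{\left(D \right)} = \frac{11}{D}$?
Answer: $\frac{4761}{16} \approx 297.56$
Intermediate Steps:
$\left(h{\left(-4 \right)} + 20\right)^{2} = \left(\frac{11}{-4} + 20\right)^{2} = \left(11 \left(- \frac{1}{4}\right) + 20\right)^{2} = \left(- \frac{11}{4} + 20\right)^{2} = \left(\frac{69}{4}\right)^{2} = \frac{4761}{16}$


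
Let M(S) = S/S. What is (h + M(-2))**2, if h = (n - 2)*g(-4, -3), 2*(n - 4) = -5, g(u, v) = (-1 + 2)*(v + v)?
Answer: 16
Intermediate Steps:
M(S) = 1
g(u, v) = 2*v (g(u, v) = 1*(2*v) = 2*v)
n = 3/2 (n = 4 + (1/2)*(-5) = 4 - 5/2 = 3/2 ≈ 1.5000)
h = 3 (h = (3/2 - 2)*(2*(-3)) = -1/2*(-6) = 3)
(h + M(-2))**2 = (3 + 1)**2 = 4**2 = 16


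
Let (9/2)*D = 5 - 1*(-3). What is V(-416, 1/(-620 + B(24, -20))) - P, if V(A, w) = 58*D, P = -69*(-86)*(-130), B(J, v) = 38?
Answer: 6943708/9 ≈ 7.7152e+5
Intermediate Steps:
D = 16/9 (D = 2*(5 - 1*(-3))/9 = 2*(5 + 3)/9 = (2/9)*8 = 16/9 ≈ 1.7778)
P = -771420 (P = 5934*(-130) = -771420)
V(A, w) = 928/9 (V(A, w) = 58*(16/9) = 928/9)
V(-416, 1/(-620 + B(24, -20))) - P = 928/9 - 1*(-771420) = 928/9 + 771420 = 6943708/9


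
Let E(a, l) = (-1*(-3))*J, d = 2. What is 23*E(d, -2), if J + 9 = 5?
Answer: -276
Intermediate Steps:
J = -4 (J = -9 + 5 = -4)
E(a, l) = -12 (E(a, l) = -1*(-3)*(-4) = 3*(-4) = -12)
23*E(d, -2) = 23*(-12) = -276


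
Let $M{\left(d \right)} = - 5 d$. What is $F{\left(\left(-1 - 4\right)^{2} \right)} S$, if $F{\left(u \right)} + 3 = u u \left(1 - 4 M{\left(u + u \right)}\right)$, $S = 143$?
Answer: $89463946$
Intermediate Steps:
$F{\left(u \right)} = -3 + u^{2} \left(1 + 40 u\right)$ ($F{\left(u \right)} = -3 + u u \left(1 - 4 \left(- 5 \left(u + u\right)\right)\right) = -3 + u^{2} \left(1 - 4 \left(- 5 \cdot 2 u\right)\right) = -3 + u^{2} \left(1 - 4 \left(- 10 u\right)\right) = -3 + u^{2} \left(1 + 40 u\right)$)
$F{\left(\left(-1 - 4\right)^{2} \right)} S = \left(-3 + \left(\left(-1 - 4\right)^{2}\right)^{2} + 40 \left(\left(-1 - 4\right)^{2}\right)^{3}\right) 143 = \left(-3 + \left(\left(-5\right)^{2}\right)^{2} + 40 \left(\left(-5\right)^{2}\right)^{3}\right) 143 = \left(-3 + 25^{2} + 40 \cdot 25^{3}\right) 143 = \left(-3 + 625 + 40 \cdot 15625\right) 143 = \left(-3 + 625 + 625000\right) 143 = 625622 \cdot 143 = 89463946$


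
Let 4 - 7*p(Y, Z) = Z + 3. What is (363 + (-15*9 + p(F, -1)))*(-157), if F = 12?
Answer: -250886/7 ≈ -35841.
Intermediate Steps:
p(Y, Z) = 1/7 - Z/7 (p(Y, Z) = 4/7 - (Z + 3)/7 = 4/7 - (3 + Z)/7 = 4/7 + (-3/7 - Z/7) = 1/7 - Z/7)
(363 + (-15*9 + p(F, -1)))*(-157) = (363 + (-15*9 + (1/7 - 1/7*(-1))))*(-157) = (363 + (-135 + (1/7 + 1/7)))*(-157) = (363 + (-135 + 2/7))*(-157) = (363 - 943/7)*(-157) = (1598/7)*(-157) = -250886/7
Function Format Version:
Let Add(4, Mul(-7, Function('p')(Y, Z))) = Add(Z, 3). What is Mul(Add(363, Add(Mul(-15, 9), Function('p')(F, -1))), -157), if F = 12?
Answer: Rational(-250886, 7) ≈ -35841.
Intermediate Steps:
Function('p')(Y, Z) = Add(Rational(1, 7), Mul(Rational(-1, 7), Z)) (Function('p')(Y, Z) = Add(Rational(4, 7), Mul(Rational(-1, 7), Add(Z, 3))) = Add(Rational(4, 7), Mul(Rational(-1, 7), Add(3, Z))) = Add(Rational(4, 7), Add(Rational(-3, 7), Mul(Rational(-1, 7), Z))) = Add(Rational(1, 7), Mul(Rational(-1, 7), Z)))
Mul(Add(363, Add(Mul(-15, 9), Function('p')(F, -1))), -157) = Mul(Add(363, Add(Mul(-15, 9), Add(Rational(1, 7), Mul(Rational(-1, 7), -1)))), -157) = Mul(Add(363, Add(-135, Add(Rational(1, 7), Rational(1, 7)))), -157) = Mul(Add(363, Add(-135, Rational(2, 7))), -157) = Mul(Add(363, Rational(-943, 7)), -157) = Mul(Rational(1598, 7), -157) = Rational(-250886, 7)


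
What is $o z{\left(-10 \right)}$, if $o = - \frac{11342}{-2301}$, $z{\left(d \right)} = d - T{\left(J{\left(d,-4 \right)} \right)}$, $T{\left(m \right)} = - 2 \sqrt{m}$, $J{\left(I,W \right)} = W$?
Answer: $- \frac{113420}{2301} + \frac{45368 i}{2301} \approx -49.292 + 19.717 i$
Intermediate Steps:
$z{\left(d \right)} = d + 4 i$ ($z{\left(d \right)} = d - - 2 \sqrt{-4} = d - - 2 \cdot 2 i = d - - 4 i = d + 4 i$)
$o = \frac{11342}{2301}$ ($o = \left(-11342\right) \left(- \frac{1}{2301}\right) = \frac{11342}{2301} \approx 4.9292$)
$o z{\left(-10 \right)} = \frac{11342 \left(-10 + 4 i\right)}{2301} = - \frac{113420}{2301} + \frac{45368 i}{2301}$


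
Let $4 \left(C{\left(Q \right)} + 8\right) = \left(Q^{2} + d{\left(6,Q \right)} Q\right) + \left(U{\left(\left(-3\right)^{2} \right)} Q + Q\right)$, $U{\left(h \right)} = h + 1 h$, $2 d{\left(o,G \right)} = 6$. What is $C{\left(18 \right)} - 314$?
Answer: $-142$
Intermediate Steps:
$d{\left(o,G \right)} = 3$ ($d{\left(o,G \right)} = \frac{1}{2} \cdot 6 = 3$)
$U{\left(h \right)} = 2 h$ ($U{\left(h \right)} = h + h = 2 h$)
$C{\left(Q \right)} = -8 + \frac{Q^{2}}{4} + \frac{11 Q}{2}$ ($C{\left(Q \right)} = -8 + \frac{\left(Q^{2} + 3 Q\right) + \left(2 \left(-3\right)^{2} Q + Q\right)}{4} = -8 + \frac{\left(Q^{2} + 3 Q\right) + \left(2 \cdot 9 Q + Q\right)}{4} = -8 + \frac{\left(Q^{2} + 3 Q\right) + \left(18 Q + Q\right)}{4} = -8 + \frac{\left(Q^{2} + 3 Q\right) + 19 Q}{4} = -8 + \frac{Q^{2} + 22 Q}{4} = -8 + \left(\frac{Q^{2}}{4} + \frac{11 Q}{2}\right) = -8 + \frac{Q^{2}}{4} + \frac{11 Q}{2}$)
$C{\left(18 \right)} - 314 = \left(-8 + \frac{18^{2}}{4} + \frac{11}{2} \cdot 18\right) - 314 = \left(-8 + \frac{1}{4} \cdot 324 + 99\right) - 314 = \left(-8 + 81 + 99\right) - 314 = 172 - 314 = -142$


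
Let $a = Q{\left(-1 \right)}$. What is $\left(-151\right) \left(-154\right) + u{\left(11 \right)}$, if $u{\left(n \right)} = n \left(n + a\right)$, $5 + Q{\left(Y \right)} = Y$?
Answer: $23309$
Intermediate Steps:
$Q{\left(Y \right)} = -5 + Y$
$a = -6$ ($a = -5 - 1 = -6$)
$u{\left(n \right)} = n \left(-6 + n\right)$ ($u{\left(n \right)} = n \left(n - 6\right) = n \left(-6 + n\right)$)
$\left(-151\right) \left(-154\right) + u{\left(11 \right)} = \left(-151\right) \left(-154\right) + 11 \left(-6 + 11\right) = 23254 + 11 \cdot 5 = 23254 + 55 = 23309$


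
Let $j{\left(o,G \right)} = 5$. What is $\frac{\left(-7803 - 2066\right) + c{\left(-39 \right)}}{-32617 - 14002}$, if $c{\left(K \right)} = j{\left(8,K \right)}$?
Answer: $\frac{9864}{46619} \approx 0.21159$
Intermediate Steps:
$c{\left(K \right)} = 5$
$\frac{\left(-7803 - 2066\right) + c{\left(-39 \right)}}{-32617 - 14002} = \frac{\left(-7803 - 2066\right) + 5}{-32617 - 14002} = \frac{-9869 + 5}{-46619} = \left(-9864\right) \left(- \frac{1}{46619}\right) = \frac{9864}{46619}$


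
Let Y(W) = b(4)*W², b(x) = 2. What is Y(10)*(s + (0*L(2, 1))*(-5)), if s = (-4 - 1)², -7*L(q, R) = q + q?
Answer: 5000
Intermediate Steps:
L(q, R) = -2*q/7 (L(q, R) = -(q + q)/7 = -2*q/7)
Y(W) = 2*W²
s = 25 (s = (-5)² = 25)
Y(10)*(s + (0*L(2, 1))*(-5)) = (2*10²)*(25 + (0*(-2/7*2))*(-5)) = (2*100)*(25 + (0*(-4/7))*(-5)) = 200*(25 + 0*(-5)) = 200*(25 + 0) = 200*25 = 5000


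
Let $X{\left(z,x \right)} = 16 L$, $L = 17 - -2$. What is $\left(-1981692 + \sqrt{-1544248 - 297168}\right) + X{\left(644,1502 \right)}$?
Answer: $-1981388 + 2 i \sqrt{460354} \approx -1.9814 \cdot 10^{6} + 1357.0 i$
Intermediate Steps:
$L = 19$ ($L = 17 + 2 = 19$)
$X{\left(z,x \right)} = 304$ ($X{\left(z,x \right)} = 16 \cdot 19 = 304$)
$\left(-1981692 + \sqrt{-1544248 - 297168}\right) + X{\left(644,1502 \right)} = \left(-1981692 + \sqrt{-1544248 - 297168}\right) + 304 = \left(-1981692 + \sqrt{-1841416}\right) + 304 = \left(-1981692 + 2 i \sqrt{460354}\right) + 304 = -1981388 + 2 i \sqrt{460354}$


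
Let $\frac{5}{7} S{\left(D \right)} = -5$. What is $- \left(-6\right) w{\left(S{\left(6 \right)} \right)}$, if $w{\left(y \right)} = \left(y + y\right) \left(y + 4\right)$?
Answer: $252$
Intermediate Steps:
$S{\left(D \right)} = -7$ ($S{\left(D \right)} = \frac{7}{5} \left(-5\right) = -7$)
$w{\left(y \right)} = 2 y \left(4 + y\right)$
$- \left(-6\right) w{\left(S{\left(6 \right)} \right)} = - \left(-6\right) 2 \left(-7\right) \left(4 - 7\right) = - \left(-6\right) 2 \left(-7\right) \left(-3\right) = - \left(-6\right) 42 = \left(-1\right) \left(-252\right) = 252$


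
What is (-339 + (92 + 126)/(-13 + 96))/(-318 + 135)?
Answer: 27919/15189 ≈ 1.8381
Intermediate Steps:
(-339 + (92 + 126)/(-13 + 96))/(-318 + 135) = (-339 + 218/83)/(-183) = (-339 + 218*(1/83))*(-1/183) = (-339 + 218/83)*(-1/183) = -27919/83*(-1/183) = 27919/15189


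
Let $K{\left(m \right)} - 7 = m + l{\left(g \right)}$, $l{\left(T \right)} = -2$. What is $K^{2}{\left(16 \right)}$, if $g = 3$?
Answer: $441$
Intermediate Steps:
$K{\left(m \right)} = 5 + m$ ($K{\left(m \right)} = 7 + \left(m - 2\right) = 7 + \left(-2 + m\right) = 5 + m$)
$K^{2}{\left(16 \right)} = \left(5 + 16\right)^{2} = 21^{2} = 441$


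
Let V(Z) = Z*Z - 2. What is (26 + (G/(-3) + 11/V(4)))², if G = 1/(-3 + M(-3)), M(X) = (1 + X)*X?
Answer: 11296321/15876 ≈ 711.53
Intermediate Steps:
M(X) = X*(1 + X)
G = ⅓ (G = 1/(-3 - 3*(1 - 3)) = 1/(-3 - 3*(-2)) = 1/(-3 + 6) = 1/3 = ⅓ ≈ 0.33333)
V(Z) = -2 + Z² (V(Z) = Z² - 2 = -2 + Z²)
(26 + (G/(-3) + 11/V(4)))² = (26 + ((⅓)/(-3) + 11/(-2 + 4²)))² = (26 + ((⅓)*(-⅓) + 11/(-2 + 16)))² = (26 + (-⅑ + 11/14))² = (26 + 85/126)² = (3361/126)² = 11296321/15876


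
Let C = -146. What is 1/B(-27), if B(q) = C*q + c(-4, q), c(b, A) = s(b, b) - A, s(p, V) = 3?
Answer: 1/3972 ≈ 0.00025176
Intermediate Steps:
c(b, A) = 3 - A
B(q) = 3 - 147*q (B(q) = -146*q + (3 - q) = 3 - 147*q)
1/B(-27) = 1/(3 - 147*(-27)) = 1/(3 + 3969) = 1/3972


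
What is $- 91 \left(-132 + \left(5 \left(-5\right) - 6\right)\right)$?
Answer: $14833$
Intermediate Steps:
$- 91 \left(-132 + \left(5 \left(-5\right) - 6\right)\right) = - 91 \left(-132 - 31\right) = \left(-91\right) \left(-163\right) = 14833$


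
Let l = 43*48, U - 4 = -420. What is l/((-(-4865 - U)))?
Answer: 688/1483 ≈ 0.46392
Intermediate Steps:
U = -416 (U = 4 - 420 = -416)
l = 2064
l/((-(-4865 - U))) = 2064/((-(-4865 - 1*(-416)))) = 2064/((-(-4865 + 416))) = 2064/((-1*(-4449))) = 2064/4449 = 2064*(1/4449) = 688/1483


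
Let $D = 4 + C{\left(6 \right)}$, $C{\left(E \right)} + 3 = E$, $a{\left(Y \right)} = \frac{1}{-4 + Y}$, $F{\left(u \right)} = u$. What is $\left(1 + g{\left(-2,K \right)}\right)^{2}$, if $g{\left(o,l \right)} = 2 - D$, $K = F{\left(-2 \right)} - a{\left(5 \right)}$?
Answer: $16$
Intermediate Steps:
$C{\left(E \right)} = -3 + E$
$K = -3$ ($K = -2 - \frac{1}{-4 + 5} = -2 - 1^{-1} = -2 - 1 = -3$)
$D = 7$ ($D = 4 + \left(-3 + 6\right) = 4 + 3 = 7$)
$g{\left(o,l \right)} = -5$ ($g{\left(o,l \right)} = 2 - 7 = -5$)
$\left(1 + g{\left(-2,K \right)}\right)^{2} = \left(1 - 5\right)^{2} = \left(-4\right)^{2} = 16$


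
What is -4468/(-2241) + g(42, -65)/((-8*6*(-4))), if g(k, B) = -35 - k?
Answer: 228433/143424 ≈ 1.5927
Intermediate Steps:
-4468/(-2241) + g(42, -65)/((-8*6*(-4))) = -4468/(-2241) + (-35 - 1*42)/((-8*6*(-4))) = -4468*(-1/2241) + (-35 - 42)/((-48*(-4))) = 4468/2241 - 77/192 = 228433/143424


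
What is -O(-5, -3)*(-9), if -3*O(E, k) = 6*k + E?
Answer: 69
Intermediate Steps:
O(E, k) = -2*k - E/3 (O(E, k) = -(6*k + E)/3 = -(E + 6*k)/3 = -2*k - E/3)
-O(-5, -3)*(-9) = -(-2*(-3) - ⅓*(-5))*(-9) = -(6 + 5/3)*(-9) = -1*23/3*(-9) = -23/3*(-9) = 69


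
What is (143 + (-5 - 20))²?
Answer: 13924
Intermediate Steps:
(143 + (-5 - 20))² = (143 - 25)² = 118² = 13924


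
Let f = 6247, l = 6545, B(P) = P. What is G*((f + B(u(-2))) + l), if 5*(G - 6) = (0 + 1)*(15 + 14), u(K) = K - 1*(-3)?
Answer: 754787/5 ≈ 1.5096e+5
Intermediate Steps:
u(K) = 3 + K (u(K) = K + 3 = 3 + K)
G = 59/5 (G = 6 + ((0 + 1)*(15 + 14))/5 = 6 + (1*29)/5 = 6 + (⅕)*29 = 6 + 29/5 = 59/5 ≈ 11.800)
G*((f + B(u(-2))) + l) = 59*((6247 + (3 - 2)) + 6545)/5 = 59*((6247 + 1) + 6545)/5 = 59*(6248 + 6545)/5 = (59/5)*12793 = 754787/5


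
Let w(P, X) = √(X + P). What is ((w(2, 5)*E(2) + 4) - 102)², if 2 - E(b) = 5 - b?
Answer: (98 + √7)² ≈ 10130.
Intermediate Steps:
E(b) = -3 + b (E(b) = 2 - (5 - b) = 2 + (-5 + b) = -3 + b)
w(P, X) = √(P + X)
((w(2, 5)*E(2) + 4) - 102)² = ((√(2 + 5)*(-3 + 2) + 4) - 102)² = ((√7*(-1) + 4) - 102)² = ((-√7 + 4) - 102)² = ((4 - √7) - 102)² = (-98 - √7)²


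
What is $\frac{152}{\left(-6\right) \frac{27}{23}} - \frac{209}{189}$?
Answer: $- \frac{12863}{567} \approx -22.686$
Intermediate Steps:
$\frac{152}{\left(-6\right) \frac{27}{23}} - \frac{209}{189} = \frac{152}{- \frac{162}{23}} - \frac{209}{189} = 152 \left(- \frac{23}{162}\right) - \frac{209}{189} = - \frac{1748}{81} - \frac{209}{189} = - \frac{12863}{567}$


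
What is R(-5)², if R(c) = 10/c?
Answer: 4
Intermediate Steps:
R(-5)² = (10/(-5))² = (10*(-⅕))² = (-2)² = 4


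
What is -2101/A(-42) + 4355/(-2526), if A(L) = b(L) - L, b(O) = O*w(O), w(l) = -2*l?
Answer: -274289/244601 ≈ -1.1214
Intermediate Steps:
b(O) = -2*O**2 (b(O) = O*(-2*O) = -2*O**2)
A(L) = -L - 2*L**2 (A(L) = -2*L**2 - L = -L - 2*L**2)
-2101/A(-42) + 4355/(-2526) = -2101*(-1/(42*(-1 - 2*(-42)))) + 4355/(-2526) = -2101*(-1/(42*(-1 + 84))) + 4355*(-1/2526) = -2101/((-42*83)) - 4355/2526 = -2101/(-3486) - 4355/2526 = -2101*(-1/3486) - 4355/2526 = 2101/3486 - 4355/2526 = -274289/244601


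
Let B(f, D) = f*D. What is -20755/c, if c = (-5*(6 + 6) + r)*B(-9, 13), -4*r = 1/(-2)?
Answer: -166040/56043 ≈ -2.9627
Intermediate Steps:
B(f, D) = D*f
r = ⅛ (r = -¼/(-2) = -¼*(-½) = ⅛ ≈ 0.12500)
c = 56043/8 (c = (-5*(6 + 6) + ⅛)*(13*(-9)) = (-5*12 + ⅛)*(-117) = (-60 + ⅛)*(-117) = -479/8*(-117) = 56043/8 ≈ 7005.4)
-20755/c = -20755/56043/8 = -20755*8/56043 = -166040/56043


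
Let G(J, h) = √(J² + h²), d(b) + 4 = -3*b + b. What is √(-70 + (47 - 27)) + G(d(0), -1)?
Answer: √17 + 5*I*√2 ≈ 4.1231 + 7.0711*I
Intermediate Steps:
d(b) = -4 - 2*b (d(b) = -4 + (-3*b + b) = -4 - 2*b)
√(-70 + (47 - 27)) + G(d(0), -1) = √(-70 + (47 - 27)) + √((-4 - 2*0)² + (-1)²) = √(-70 + 20) + √((-4 + 0)² + 1) = √(-50) + √((-4)² + 1) = 5*I*√2 + √(16 + 1) = 5*I*√2 + √17 = √17 + 5*I*√2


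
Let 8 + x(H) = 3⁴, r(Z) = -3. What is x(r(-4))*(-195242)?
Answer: -14252666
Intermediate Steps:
x(H) = 73 (x(H) = -8 + 3⁴ = -8 + 81 = 73)
x(r(-4))*(-195242) = 73*(-195242) = -14252666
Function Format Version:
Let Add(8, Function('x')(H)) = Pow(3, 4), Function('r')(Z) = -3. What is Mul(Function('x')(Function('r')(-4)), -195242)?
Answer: -14252666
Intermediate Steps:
Function('x')(H) = 73 (Function('x')(H) = Add(-8, Pow(3, 4)) = Add(-8, 81) = 73)
Mul(Function('x')(Function('r')(-4)), -195242) = Mul(73, -195242) = -14252666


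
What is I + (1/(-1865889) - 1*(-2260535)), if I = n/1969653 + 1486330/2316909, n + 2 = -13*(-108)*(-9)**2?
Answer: 43647289920891054084410/19308383378045433 ≈ 2.2605e+6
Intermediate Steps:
n = 113722 (n = -2 - 13*(-108)*(-9)**2 = -2 + 1404*81 = -2 + 113724 = 113722)
I = 21707740604/31044263691 (I = 113722/1969653 + 1486330/2316909 = 113722*(1/1969653) + 1486330*(1/2316909) = 16246/281379 + 1486330/2316909 = 21707740604/31044263691 ≈ 0.69925)
I + (1/(-1865889) - 1*(-2260535)) = 21707740604/31044263691 + (1/(-1865889) - 1*(-2260535)) = 21707740604/31044263691 + (-1/1865889 + 2260535) = 21707740604/31044263691 + 4217907390614/1865889 = 43647289920891054084410/19308383378045433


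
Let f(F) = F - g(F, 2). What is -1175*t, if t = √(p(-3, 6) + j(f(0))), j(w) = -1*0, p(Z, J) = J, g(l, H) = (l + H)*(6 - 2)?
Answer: -1175*√6 ≈ -2878.1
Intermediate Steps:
g(l, H) = 4*H + 4*l (g(l, H) = (H + l)*4 = 4*H + 4*l)
f(F) = -8 - 3*F (f(F) = F - (4*2 + 4*F) = F - (8 + 4*F) = F + (-8 - 4*F) = -8 - 3*F)
j(w) = 0
t = √6 (t = √(6 + 0) = √6 ≈ 2.4495)
-1175*t = -1175*√6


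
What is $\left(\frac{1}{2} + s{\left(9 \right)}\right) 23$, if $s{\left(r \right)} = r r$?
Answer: $\frac{3749}{2} \approx 1874.5$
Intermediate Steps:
$s{\left(r \right)} = r^{2}$
$\left(\frac{1}{2} + s{\left(9 \right)}\right) 23 = \left(\frac{1}{2} + 9^{2}\right) 23 = \left(\frac{1}{2} + 81\right) 23 = \frac{163}{2} \cdot 23 = \frac{3749}{2}$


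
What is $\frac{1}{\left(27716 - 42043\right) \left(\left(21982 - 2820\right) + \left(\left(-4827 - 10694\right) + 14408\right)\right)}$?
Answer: $- \frac{1}{258588023} \approx -3.8672 \cdot 10^{-9}$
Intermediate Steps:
$\frac{1}{\left(27716 - 42043\right) \left(\left(21982 - 2820\right) + \left(\left(-4827 - 10694\right) + 14408\right)\right)} = \frac{1}{\left(-14327\right) \left(\left(21982 - 2820\right) + \left(-15521 + 14408\right)\right)} = \frac{1}{\left(-14327\right) \left(19162 - 1113\right)} = \frac{1}{\left(-14327\right) 18049} = \frac{1}{-258588023} = - \frac{1}{258588023}$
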